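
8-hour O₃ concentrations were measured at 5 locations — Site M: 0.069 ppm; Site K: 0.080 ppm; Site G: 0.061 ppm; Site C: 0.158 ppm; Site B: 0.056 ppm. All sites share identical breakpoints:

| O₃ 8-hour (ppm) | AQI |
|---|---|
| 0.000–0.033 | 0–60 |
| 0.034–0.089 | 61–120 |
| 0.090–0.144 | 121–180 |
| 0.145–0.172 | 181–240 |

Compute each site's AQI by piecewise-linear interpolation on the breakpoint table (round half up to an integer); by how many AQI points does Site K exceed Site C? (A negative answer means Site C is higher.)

Site M: 0.069 ∈ [0.034, 0.089] ↔ index [61, 120].
61 + (0.069−0.034)·(120−61)/(0.089−0.034) = 61 + 0.035·59/0.055 ≈ 98.55, so AQI = 99.
Site K: row 0.034–0.089 (AQI 61–120). (120−61)·(0.080−0.034)/(0.089−0.034) + 61 = 59·0.046/0.055 + 61 ≈ 110.35 → 110.
Site G: row 0.034–0.089 (AQI 61–120). (120−61)·(0.061−0.034)/(0.089−0.034) + 61 = 59·0.027/0.055 + 61 ≈ 89.96 → 90.
Site C: 0.158 lies in 0.145–0.172, so I_lo=181, I_hi=240, C_lo=0.145, C_hi=0.172.
(240−181)/(0.172−0.145) × (0.158−0.145) + 181 = 59/0.027 × 0.013 + 181 ≈ 209.41 → 209.
Site B: 0.056 ∈ [0.034, 0.089] ↔ index [61, 120].
61 + (0.056−0.034)·(120−61)/(0.089−0.034) = 61 + 0.022·59/0.055 ≈ 84.60, so AQI = 85.
AQIs: Site M=99, Site K=110, Site G=90, Site C=209, Site B=85. Site K (110) − Site C (209) = -99.

-99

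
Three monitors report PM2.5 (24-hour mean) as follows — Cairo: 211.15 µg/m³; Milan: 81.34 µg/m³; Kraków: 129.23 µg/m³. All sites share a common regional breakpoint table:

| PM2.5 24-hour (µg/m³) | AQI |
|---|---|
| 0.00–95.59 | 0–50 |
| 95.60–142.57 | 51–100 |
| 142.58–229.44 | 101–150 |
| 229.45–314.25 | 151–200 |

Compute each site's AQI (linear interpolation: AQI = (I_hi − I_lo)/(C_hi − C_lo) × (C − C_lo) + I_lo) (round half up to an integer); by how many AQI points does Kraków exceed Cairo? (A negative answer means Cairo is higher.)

-54

Cairo: 211.15 lies in 142.58–229.44, so I_lo=101, I_hi=150, C_lo=142.58, C_hi=229.44.
(150−101)/(229.44−142.58) × (211.15−142.58) + 101 = 49/86.86 × 68.57 + 101 ≈ 139.68 → 140.
Milan: row 0.00–95.59 (AQI 0–50). (50−0)·(81.34−0.00)/(95.59−0.00) + 0 = 50·81.34/95.59 + 0 ≈ 42.55 → 43.
Kraków: 129.23 lies in 95.60–142.57, so I_lo=51, I_hi=100, C_lo=95.60, C_hi=142.57.
(100−51)/(142.57−95.60) × (129.23−95.60) + 51 = 49/46.97 × 33.63 + 51 ≈ 86.08 → 86.
AQIs: Cairo=140, Milan=43, Kraków=86. Kraków (86) − Cairo (140) = -54.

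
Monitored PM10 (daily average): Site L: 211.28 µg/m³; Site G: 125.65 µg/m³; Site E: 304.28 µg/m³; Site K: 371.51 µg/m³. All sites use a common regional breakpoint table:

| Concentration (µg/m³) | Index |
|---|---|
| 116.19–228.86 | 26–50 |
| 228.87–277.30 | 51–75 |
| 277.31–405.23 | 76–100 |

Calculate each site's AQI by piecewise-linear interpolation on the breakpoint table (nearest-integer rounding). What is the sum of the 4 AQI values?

249

Site L: 211.28 ∈ [116.19, 228.86] ↔ index [26, 50].
26 + (211.28−116.19)·(50−26)/(228.86−116.19) = 26 + 95.09·24/112.67 ≈ 46.26, so AQI = 46.
Site G: 125.65 ∈ [116.19, 228.86] ↔ index [26, 50].
26 + (125.65−116.19)·(50−26)/(228.86−116.19) = 26 + 9.46·24/112.67 ≈ 28.02, so AQI = 28.
Site E 304.28: bracket 277.31–405.23 → index 76–100; slope 24/127.92, offset 26.97.
AQI = 76 + 24/127.92·26.97 ≈ 81.06 ⇒ 81.
Site K: row 277.31–405.23 (AQI 76–100). (100−76)·(371.51−277.31)/(405.23−277.31) + 76 = 24·94.20/127.92 + 76 ≈ 93.67 → 94.
AQIs: Site L=46, Site G=28, Site E=81, Site K=94. Sum = 46 + 28 + 81 + 94 = 249.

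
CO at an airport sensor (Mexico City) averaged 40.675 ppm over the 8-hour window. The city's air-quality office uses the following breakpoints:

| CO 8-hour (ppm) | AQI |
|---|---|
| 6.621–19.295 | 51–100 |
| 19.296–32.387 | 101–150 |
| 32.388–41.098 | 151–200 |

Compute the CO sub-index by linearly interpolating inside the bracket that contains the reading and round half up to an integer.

198

CO 40.675: bracket 32.388–41.098 → index 151–200; slope 49/8.710, offset 8.287.
AQI = 151 + 49/8.710·8.287 ≈ 197.62 ⇒ 198.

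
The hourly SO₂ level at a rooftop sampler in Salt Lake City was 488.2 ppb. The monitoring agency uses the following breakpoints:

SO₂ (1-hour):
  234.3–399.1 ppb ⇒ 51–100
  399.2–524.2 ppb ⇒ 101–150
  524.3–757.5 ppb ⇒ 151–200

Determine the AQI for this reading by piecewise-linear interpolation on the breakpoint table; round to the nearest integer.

SO₂: row 399.2–524.2 (AQI 101–150). (150−101)·(488.2−399.2)/(524.2−399.2) + 101 = 49·89.0/125.0 + 101 ≈ 135.89 → 136.

136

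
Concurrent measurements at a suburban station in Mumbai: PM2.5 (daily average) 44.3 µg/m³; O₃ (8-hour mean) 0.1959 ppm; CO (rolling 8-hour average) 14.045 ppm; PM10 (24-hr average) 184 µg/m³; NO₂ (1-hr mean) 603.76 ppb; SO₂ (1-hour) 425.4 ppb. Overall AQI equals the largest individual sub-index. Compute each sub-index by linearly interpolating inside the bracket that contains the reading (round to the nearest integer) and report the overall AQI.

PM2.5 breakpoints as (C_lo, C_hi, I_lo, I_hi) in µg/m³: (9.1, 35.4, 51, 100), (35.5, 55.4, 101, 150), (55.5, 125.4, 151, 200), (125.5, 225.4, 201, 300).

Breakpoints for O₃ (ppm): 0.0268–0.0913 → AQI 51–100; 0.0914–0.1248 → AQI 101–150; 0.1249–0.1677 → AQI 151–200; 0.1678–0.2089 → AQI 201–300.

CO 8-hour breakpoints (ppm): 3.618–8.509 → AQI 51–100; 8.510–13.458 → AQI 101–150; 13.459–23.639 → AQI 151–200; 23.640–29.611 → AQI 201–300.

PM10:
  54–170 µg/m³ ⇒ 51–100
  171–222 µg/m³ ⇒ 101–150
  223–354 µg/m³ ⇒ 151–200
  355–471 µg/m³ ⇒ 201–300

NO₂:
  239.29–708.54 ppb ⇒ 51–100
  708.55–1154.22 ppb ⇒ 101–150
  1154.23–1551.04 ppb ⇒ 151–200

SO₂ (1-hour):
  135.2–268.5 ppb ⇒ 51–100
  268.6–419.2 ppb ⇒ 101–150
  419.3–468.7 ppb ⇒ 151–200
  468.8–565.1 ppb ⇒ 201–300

269

PM2.5: 44.3 ∈ [35.5, 55.4] ↔ index [101, 150].
101 + (44.3−35.5)·(150−101)/(55.4−35.5) = 101 + 8.8·49/19.9 ≈ 122.67, so AQI = 123.
O₃ 0.1959: bracket 0.1678–0.2089 → index 201–300; slope 99/0.0411, offset 0.0281.
AQI = 201 + 99/0.0411·0.0281 ≈ 268.69 ⇒ 269.
CO: 14.045 ∈ [13.459, 23.639] ↔ index [151, 200].
151 + (14.045−13.459)·(200−151)/(23.639−13.459) = 151 + 0.586·49/10.180 ≈ 153.82, so AQI = 154.
PM10: row 171–222 (AQI 101–150). (150−101)·(184−171)/(222−171) + 101 = 49·13/51 + 101 ≈ 113.49 → 113.
NO₂: row 239.29–708.54 (AQI 51–100). (100−51)·(603.76−239.29)/(708.54−239.29) + 51 = 49·364.47/469.25 + 51 ≈ 89.06 → 89.
SO₂: row 419.3–468.7 (AQI 151–200). (200−151)·(425.4−419.3)/(468.7−419.3) + 151 = 49·6.1/49.4 + 151 ≈ 157.05 → 157.
Sub-indices: PM2.5→123, O₃→269, CO→154, PM10→113, NO₂→89, SO₂→157. Overall AQI = max = 269; dominant pollutant is O₃.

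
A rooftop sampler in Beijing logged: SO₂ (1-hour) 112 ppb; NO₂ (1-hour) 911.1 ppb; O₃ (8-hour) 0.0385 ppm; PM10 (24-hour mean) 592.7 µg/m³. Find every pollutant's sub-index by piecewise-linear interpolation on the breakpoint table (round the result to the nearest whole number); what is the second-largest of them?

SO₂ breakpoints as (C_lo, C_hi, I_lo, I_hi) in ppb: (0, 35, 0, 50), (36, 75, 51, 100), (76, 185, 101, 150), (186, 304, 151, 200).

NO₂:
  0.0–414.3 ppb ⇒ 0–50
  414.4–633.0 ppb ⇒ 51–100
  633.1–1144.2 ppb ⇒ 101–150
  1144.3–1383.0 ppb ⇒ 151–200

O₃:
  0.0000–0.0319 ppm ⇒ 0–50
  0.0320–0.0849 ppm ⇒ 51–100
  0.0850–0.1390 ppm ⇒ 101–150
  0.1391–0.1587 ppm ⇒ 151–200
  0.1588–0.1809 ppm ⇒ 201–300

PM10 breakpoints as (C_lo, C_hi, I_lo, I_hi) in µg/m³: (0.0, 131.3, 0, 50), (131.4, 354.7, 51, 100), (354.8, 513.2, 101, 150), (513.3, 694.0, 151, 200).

128

SO₂ 112: bracket 76–185 → index 101–150; slope 49/109, offset 36.
AQI = 101 + 49/109·36 ≈ 117.18 ⇒ 117.
NO₂: 911.1 lies in 633.1–1144.2, so I_lo=101, I_hi=150, C_lo=633.1, C_hi=1144.2.
(150−101)/(1144.2−633.1) × (911.1−633.1) + 101 = 49/511.1 × 278.0 + 101 ≈ 127.65 → 128.
O₃: 0.0385 lies in 0.0320–0.0849, so I_lo=51, I_hi=100, C_lo=0.0320, C_hi=0.0849.
(100−51)/(0.0849−0.0320) × (0.0385−0.0320) + 51 = 49/0.0529 × 0.0065 + 51 ≈ 57.02 → 57.
PM10: 592.7 ∈ [513.3, 694.0] ↔ index [151, 200].
151 + (592.7−513.3)·(200−151)/(694.0−513.3) = 151 + 79.4·49/180.7 ≈ 172.53, so AQI = 173.
Sub-indices: SO₂→117, NO₂→128, O₃→57, PM10→173. Ranked high→low: 173, 128, 117, 57. Second-highest sub-index = 128.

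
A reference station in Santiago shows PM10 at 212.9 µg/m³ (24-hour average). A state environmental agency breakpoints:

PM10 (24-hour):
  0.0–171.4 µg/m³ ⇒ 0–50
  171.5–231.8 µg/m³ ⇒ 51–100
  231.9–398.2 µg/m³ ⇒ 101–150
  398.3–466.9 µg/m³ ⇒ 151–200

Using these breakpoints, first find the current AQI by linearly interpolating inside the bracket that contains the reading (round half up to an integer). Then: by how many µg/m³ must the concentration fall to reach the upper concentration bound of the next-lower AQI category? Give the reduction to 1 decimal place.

41.5

PM10: row 171.5–231.8 (AQI 51–100). (100−51)·(212.9−171.5)/(231.8−171.5) + 51 = 49·41.4/60.3 + 51 ≈ 84.64 → 85.
Current AQI 85 is in the Moderate range (51–100). The next-lower category tops out at AQI 50, whose upper concentration bound is 171.4 µg/m³.
Reduction needed = 212.9 − 171.4 = 41.5 µg/m³.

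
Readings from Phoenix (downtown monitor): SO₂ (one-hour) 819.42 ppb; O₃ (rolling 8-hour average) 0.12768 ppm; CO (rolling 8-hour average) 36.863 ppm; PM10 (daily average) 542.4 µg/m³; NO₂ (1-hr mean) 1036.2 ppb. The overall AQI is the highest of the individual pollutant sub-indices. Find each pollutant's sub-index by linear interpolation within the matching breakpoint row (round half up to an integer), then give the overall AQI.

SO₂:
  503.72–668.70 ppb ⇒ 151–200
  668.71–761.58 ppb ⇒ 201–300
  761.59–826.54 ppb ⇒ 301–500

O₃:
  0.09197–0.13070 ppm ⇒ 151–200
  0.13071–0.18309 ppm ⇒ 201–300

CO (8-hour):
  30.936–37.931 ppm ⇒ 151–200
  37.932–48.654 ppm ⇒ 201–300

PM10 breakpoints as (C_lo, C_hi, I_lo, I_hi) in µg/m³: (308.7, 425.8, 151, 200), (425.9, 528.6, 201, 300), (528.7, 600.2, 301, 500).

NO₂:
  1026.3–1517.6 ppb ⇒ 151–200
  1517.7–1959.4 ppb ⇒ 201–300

478

SO₂: 819.42 lies in 761.59–826.54, so I_lo=301, I_hi=500, C_lo=761.59, C_hi=826.54.
(500−301)/(826.54−761.59) × (819.42−761.59) + 301 = 199/64.95 × 57.83 + 301 ≈ 478.19 → 478.
O₃ 0.12768: bracket 0.09197–0.13070 → index 151–200; slope 49/0.03873, offset 0.03571.
AQI = 151 + 49/0.03873·0.03571 ≈ 196.18 ⇒ 196.
CO: 36.863 lies in 30.936–37.931, so I_lo=151, I_hi=200, C_lo=30.936, C_hi=37.931.
(200−151)/(37.931−30.936) × (36.863−30.936) + 151 = 49/6.995 × 5.927 + 151 ≈ 192.52 → 193.
PM10: 542.4 ∈ [528.7, 600.2] ↔ index [301, 500].
301 + (542.4−528.7)·(500−301)/(600.2−528.7) = 301 + 13.7·199/71.5 ≈ 339.13, so AQI = 339.
NO₂: row 1026.3–1517.6 (AQI 151–200). (200−151)·(1036.2−1026.3)/(1517.6−1026.3) + 151 = 49·9.9/491.3 + 151 ≈ 151.99 → 152.
Sub-indices: SO₂→478, O₃→196, CO→193, PM10→339, NO₂→152. Overall AQI = max = 478; dominant pollutant is SO₂.
AQI 478: Hazardous.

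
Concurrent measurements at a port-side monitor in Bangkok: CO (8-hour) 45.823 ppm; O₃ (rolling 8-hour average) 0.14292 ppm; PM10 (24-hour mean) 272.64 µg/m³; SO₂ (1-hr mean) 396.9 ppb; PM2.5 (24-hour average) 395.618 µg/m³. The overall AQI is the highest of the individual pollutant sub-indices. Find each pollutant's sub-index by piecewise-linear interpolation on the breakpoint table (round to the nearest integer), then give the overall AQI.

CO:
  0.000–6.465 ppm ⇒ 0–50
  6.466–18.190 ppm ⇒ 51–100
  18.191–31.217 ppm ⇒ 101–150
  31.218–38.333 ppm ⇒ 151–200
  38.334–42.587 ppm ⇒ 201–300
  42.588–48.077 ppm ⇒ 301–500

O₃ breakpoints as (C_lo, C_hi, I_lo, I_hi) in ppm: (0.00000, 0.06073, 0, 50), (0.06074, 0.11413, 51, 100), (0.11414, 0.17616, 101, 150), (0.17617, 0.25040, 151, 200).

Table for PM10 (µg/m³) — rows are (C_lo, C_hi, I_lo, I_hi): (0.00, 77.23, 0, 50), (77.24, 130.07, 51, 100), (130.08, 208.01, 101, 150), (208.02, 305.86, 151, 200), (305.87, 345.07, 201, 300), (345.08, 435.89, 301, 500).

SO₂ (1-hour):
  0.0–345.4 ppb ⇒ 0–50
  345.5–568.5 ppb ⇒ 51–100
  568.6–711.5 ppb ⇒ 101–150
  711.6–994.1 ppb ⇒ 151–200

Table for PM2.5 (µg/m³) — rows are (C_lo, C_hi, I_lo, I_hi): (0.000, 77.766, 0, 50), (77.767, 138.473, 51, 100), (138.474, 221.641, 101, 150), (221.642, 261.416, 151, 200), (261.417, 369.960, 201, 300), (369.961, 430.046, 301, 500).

418

CO: row 42.588–48.077 (AQI 301–500). (500−301)·(45.823−42.588)/(48.077−42.588) + 301 = 199·3.235/5.489 + 301 ≈ 418.28 → 418.
O₃: row 0.11414–0.17616 (AQI 101–150). (150−101)·(0.14292−0.11414)/(0.17616−0.11414) + 101 = 49·0.02878/0.06202 + 101 ≈ 123.74 → 124.
PM10 272.64: bracket 208.02–305.86 → index 151–200; slope 49/97.84, offset 64.62.
AQI = 151 + 49/97.84·64.62 ≈ 183.36 ⇒ 183.
SO₂: row 345.5–568.5 (AQI 51–100). (100−51)·(396.9−345.5)/(568.5−345.5) + 51 = 49·51.4/223.0 + 51 ≈ 62.29 → 62.
PM2.5 395.618: bracket 369.961–430.046 → index 301–500; slope 199/60.085, offset 25.657.
AQI = 301 + 199/60.085·25.657 ≈ 385.98 ⇒ 386.
Sub-indices: CO→418, O₃→124, PM10→183, SO₂→62, PM2.5→386. Overall AQI = max = 418; dominant pollutant is CO.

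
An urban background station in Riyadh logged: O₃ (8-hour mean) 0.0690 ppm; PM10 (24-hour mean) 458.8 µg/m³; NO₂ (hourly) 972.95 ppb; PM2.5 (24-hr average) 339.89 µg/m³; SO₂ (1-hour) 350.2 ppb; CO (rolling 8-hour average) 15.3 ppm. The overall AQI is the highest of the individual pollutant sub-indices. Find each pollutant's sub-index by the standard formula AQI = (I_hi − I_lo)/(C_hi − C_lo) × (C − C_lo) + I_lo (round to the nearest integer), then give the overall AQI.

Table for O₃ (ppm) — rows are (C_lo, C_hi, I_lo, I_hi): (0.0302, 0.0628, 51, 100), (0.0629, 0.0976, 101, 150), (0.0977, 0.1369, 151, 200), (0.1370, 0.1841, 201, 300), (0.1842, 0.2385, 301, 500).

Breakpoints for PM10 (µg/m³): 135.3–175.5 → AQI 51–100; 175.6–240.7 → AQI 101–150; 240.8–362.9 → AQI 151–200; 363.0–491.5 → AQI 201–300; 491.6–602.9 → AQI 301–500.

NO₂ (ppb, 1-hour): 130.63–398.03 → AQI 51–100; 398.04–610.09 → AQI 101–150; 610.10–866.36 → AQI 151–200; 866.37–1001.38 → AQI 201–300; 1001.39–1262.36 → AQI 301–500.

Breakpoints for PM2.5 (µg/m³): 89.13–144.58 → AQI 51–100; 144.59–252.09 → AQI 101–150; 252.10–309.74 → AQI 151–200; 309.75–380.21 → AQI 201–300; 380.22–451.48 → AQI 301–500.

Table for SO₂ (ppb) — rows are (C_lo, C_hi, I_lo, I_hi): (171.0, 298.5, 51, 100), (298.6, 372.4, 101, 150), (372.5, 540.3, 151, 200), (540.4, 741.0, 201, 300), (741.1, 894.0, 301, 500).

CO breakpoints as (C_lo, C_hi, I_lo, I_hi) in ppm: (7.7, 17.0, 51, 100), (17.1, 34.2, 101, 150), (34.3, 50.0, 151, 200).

O₃: row 0.0629–0.0976 (AQI 101–150). (150−101)·(0.0690−0.0629)/(0.0976−0.0629) + 101 = 49·0.0061/0.0347 + 101 ≈ 109.61 → 110.
PM10 458.8: bracket 363.0–491.5 → index 201–300; slope 99/128.5, offset 95.8.
AQI = 201 + 99/128.5·95.8 ≈ 274.81 ⇒ 275.
NO₂ 972.95: bracket 866.37–1001.38 → index 201–300; slope 99/135.01, offset 106.58.
AQI = 201 + 99/135.01·106.58 ≈ 279.15 ⇒ 279.
PM2.5: 339.89 ∈ [309.75, 380.21] ↔ index [201, 300].
201 + (339.89−309.75)·(300−201)/(380.21−309.75) = 201 + 30.14·99/70.46 ≈ 243.35, so AQI = 243.
SO₂ 350.2: bracket 298.6–372.4 → index 101–150; slope 49/73.8, offset 51.6.
AQI = 101 + 49/73.8·51.6 ≈ 135.26 ⇒ 135.
CO 15.3: bracket 7.7–17.0 → index 51–100; slope 49/9.3, offset 7.6.
AQI = 51 + 49/9.3·7.6 ≈ 91.04 ⇒ 91.
Sub-indices: O₃→110, PM10→275, NO₂→279, PM2.5→243, SO₂→135, CO→91. Overall AQI = max = 279; dominant pollutant is NO₂.
AQI 279: Very Unhealthy.

279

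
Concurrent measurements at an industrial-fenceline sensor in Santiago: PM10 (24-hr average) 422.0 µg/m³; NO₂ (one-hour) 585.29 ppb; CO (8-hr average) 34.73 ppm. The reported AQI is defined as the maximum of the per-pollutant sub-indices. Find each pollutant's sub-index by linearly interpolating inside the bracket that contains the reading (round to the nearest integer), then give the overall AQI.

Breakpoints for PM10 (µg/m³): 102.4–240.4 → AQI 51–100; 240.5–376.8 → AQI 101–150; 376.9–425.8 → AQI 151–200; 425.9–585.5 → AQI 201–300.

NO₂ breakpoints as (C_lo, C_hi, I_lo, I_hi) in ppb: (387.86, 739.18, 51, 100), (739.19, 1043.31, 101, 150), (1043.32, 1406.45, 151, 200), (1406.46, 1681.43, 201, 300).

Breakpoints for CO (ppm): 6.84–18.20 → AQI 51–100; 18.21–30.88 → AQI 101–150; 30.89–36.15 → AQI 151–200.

196

PM10 422.0: bracket 376.9–425.8 → index 151–200; slope 49/48.9, offset 45.1.
AQI = 151 + 49/48.9·45.1 ≈ 196.19 ⇒ 196.
NO₂: row 387.86–739.18 (AQI 51–100). (100−51)·(585.29−387.86)/(739.18−387.86) + 51 = 49·197.43/351.32 + 51 ≈ 78.54 → 79.
CO: 34.73 ∈ [30.89, 36.15] ↔ index [151, 200].
151 + (34.73−30.89)·(200−151)/(36.15−30.89) = 151 + 3.84·49/5.26 ≈ 186.77, so AQI = 187.
Sub-indices: PM10→196, NO₂→79, CO→187. Overall AQI = max = 196; dominant pollutant is PM10.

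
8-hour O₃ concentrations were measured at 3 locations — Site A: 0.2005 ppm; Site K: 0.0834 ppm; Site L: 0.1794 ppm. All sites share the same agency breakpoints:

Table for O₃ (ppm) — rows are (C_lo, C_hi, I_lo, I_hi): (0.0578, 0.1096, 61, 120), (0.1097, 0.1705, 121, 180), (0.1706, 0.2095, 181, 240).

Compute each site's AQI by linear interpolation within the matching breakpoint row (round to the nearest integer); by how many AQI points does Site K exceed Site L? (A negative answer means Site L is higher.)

Site A: row 0.1706–0.2095 (AQI 181–240). (240−181)·(0.2005−0.1706)/(0.2095−0.1706) + 181 = 59·0.0299/0.0389 + 181 ≈ 226.35 → 226.
Site K 0.0834: bracket 0.0578–0.1096 → index 61–120; slope 59/0.0518, offset 0.0256.
AQI = 61 + 59/0.0518·0.0256 ≈ 90.16 ⇒ 90.
Site L: row 0.1706–0.2095 (AQI 181–240). (240−181)·(0.1794−0.1706)/(0.2095−0.1706) + 181 = 59·0.0088/0.0389 + 181 ≈ 194.35 → 194.
AQIs: Site A=226, Site K=90, Site L=194. Site K (90) − Site L (194) = -104.

-104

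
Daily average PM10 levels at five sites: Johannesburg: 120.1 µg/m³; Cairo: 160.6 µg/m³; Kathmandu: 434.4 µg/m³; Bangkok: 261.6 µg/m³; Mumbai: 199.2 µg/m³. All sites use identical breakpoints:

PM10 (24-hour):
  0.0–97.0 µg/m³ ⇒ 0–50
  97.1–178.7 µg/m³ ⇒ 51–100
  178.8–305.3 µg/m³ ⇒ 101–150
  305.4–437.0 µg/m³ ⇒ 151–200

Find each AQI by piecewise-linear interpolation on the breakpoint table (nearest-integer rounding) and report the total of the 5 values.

Johannesburg 120.1: bracket 97.1–178.7 → index 51–100; slope 49/81.6, offset 23.0.
AQI = 51 + 49/81.6·23.0 ≈ 64.81 ⇒ 65.
Cairo 160.6: bracket 97.1–178.7 → index 51–100; slope 49/81.6, offset 63.5.
AQI = 51 + 49/81.6·63.5 ≈ 89.13 ⇒ 89.
Kathmandu: row 305.4–437.0 (AQI 151–200). (200−151)·(434.4−305.4)/(437.0−305.4) + 151 = 49·129.0/131.6 + 151 ≈ 199.03 → 199.
Bangkok: 261.6 lies in 178.8–305.3, so I_lo=101, I_hi=150, C_lo=178.8, C_hi=305.3.
(150−101)/(305.3−178.8) × (261.6−178.8) + 101 = 49/126.5 × 82.8 + 101 ≈ 133.07 → 133.
Mumbai: row 178.8–305.3 (AQI 101–150). (150−101)·(199.2−178.8)/(305.3−178.8) + 101 = 49·20.4/126.5 + 101 ≈ 108.90 → 109.
AQIs: Johannesburg=65, Cairo=89, Kathmandu=199, Bangkok=133, Mumbai=109. Sum = 65 + 89 + 199 + 133 + 109 = 595.

595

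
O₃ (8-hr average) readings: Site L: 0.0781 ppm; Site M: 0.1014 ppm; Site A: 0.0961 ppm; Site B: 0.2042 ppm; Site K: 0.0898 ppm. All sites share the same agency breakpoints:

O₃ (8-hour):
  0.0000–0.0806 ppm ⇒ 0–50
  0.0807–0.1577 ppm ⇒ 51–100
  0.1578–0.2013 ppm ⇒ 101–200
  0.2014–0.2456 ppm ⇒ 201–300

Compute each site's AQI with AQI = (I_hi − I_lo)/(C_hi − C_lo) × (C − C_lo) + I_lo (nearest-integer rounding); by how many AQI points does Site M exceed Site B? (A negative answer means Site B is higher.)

-143

Site L: 0.0781 ∈ [0.0000, 0.0806] ↔ index [0, 50].
0 + (0.0781−0.0000)·(50−0)/(0.0806−0.0000) = 0 + 0.0781·50/0.0806 ≈ 48.45, so AQI = 48.
Site M: 0.1014 ∈ [0.0807, 0.1577] ↔ index [51, 100].
51 + (0.1014−0.0807)·(100−51)/(0.1577−0.0807) = 51 + 0.0207·49/0.0770 ≈ 64.17, so AQI = 64.
Site A: 0.0961 lies in 0.0807–0.1577, so I_lo=51, I_hi=100, C_lo=0.0807, C_hi=0.1577.
(100−51)/(0.1577−0.0807) × (0.0961−0.0807) + 51 = 49/0.0770 × 0.0154 + 51 ≈ 60.80 → 61.
Site B: row 0.2014–0.2456 (AQI 201–300). (300−201)·(0.2042−0.2014)/(0.2456−0.2014) + 201 = 99·0.0028/0.0442 + 201 ≈ 207.27 → 207.
Site K: 0.0898 lies in 0.0807–0.1577, so I_lo=51, I_hi=100, C_lo=0.0807, C_hi=0.1577.
(100−51)/(0.1577−0.0807) × (0.0898−0.0807) + 51 = 49/0.0770 × 0.0091 + 51 ≈ 56.79 → 57.
AQIs: Site L=48, Site M=64, Site A=61, Site B=207, Site K=57. Site M (64) − Site B (207) = -143.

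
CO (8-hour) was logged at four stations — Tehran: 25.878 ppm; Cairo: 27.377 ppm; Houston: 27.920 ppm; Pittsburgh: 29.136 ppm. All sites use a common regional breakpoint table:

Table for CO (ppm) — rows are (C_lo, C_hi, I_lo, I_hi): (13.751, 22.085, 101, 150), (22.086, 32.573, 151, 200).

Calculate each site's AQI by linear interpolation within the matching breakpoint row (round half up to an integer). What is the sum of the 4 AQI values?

Tehran: 25.878 lies in 22.086–32.573, so I_lo=151, I_hi=200, C_lo=22.086, C_hi=32.573.
(200−151)/(32.573−22.086) × (25.878−22.086) + 151 = 49/10.487 × 3.792 + 151 ≈ 168.72 → 169.
Cairo: 27.377 lies in 22.086–32.573, so I_lo=151, I_hi=200, C_lo=22.086, C_hi=32.573.
(200−151)/(32.573−22.086) × (27.377−22.086) + 151 = 49/10.487 × 5.291 + 151 ≈ 175.72 → 176.
Houston: row 22.086–32.573 (AQI 151–200). (200−151)·(27.920−22.086)/(32.573−22.086) + 151 = 49·5.834/10.487 + 151 ≈ 178.26 → 178.
Pittsburgh: 29.136 lies in 22.086–32.573, so I_lo=151, I_hi=200, C_lo=22.086, C_hi=32.573.
(200−151)/(32.573−22.086) × (29.136−22.086) + 151 = 49/10.487 × 7.050 + 151 ≈ 183.94 → 184.
AQIs: Tehran=169, Cairo=176, Houston=178, Pittsburgh=184. Sum = 169 + 176 + 178 + 184 = 707.

707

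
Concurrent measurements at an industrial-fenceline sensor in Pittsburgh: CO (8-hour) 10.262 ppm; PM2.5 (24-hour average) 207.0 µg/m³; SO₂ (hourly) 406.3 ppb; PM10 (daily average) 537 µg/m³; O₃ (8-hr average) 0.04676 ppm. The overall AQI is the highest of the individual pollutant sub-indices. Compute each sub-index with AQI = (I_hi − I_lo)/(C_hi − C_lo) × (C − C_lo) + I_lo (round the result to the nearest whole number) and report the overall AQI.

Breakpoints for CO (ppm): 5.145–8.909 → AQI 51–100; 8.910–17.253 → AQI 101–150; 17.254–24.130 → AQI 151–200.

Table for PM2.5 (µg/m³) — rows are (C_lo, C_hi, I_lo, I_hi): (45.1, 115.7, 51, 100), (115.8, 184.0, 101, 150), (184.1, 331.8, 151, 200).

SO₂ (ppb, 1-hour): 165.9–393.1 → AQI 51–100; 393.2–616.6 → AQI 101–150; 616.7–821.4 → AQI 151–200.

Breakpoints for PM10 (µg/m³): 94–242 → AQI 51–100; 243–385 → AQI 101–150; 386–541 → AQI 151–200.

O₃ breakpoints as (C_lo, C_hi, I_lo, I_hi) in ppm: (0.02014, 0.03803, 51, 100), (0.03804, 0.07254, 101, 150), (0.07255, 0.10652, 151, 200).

CO 10.262: bracket 8.910–17.253 → index 101–150; slope 49/8.343, offset 1.352.
AQI = 101 + 49/8.343·1.352 ≈ 108.94 ⇒ 109.
PM2.5 207.0: bracket 184.1–331.8 → index 151–200; slope 49/147.7, offset 22.9.
AQI = 151 + 49/147.7·22.9 ≈ 158.60 ⇒ 159.
SO₂ 406.3: bracket 393.2–616.6 → index 101–150; slope 49/223.4, offset 13.1.
AQI = 101 + 49/223.4·13.1 ≈ 103.87 ⇒ 104.
PM10: row 386–541 (AQI 151–200). (200−151)·(537−386)/(541−386) + 151 = 49·151/155 + 151 ≈ 198.74 → 199.
O₃: row 0.03804–0.07254 (AQI 101–150). (150−101)·(0.04676−0.03804)/(0.07254−0.03804) + 101 = 49·0.00872/0.03450 + 101 ≈ 113.38 → 113.
Sub-indices: CO→109, PM2.5→159, SO₂→104, PM10→199, O₃→113. Overall AQI = max = 199; dominant pollutant is PM10.
AQI 199: Unhealthy.

199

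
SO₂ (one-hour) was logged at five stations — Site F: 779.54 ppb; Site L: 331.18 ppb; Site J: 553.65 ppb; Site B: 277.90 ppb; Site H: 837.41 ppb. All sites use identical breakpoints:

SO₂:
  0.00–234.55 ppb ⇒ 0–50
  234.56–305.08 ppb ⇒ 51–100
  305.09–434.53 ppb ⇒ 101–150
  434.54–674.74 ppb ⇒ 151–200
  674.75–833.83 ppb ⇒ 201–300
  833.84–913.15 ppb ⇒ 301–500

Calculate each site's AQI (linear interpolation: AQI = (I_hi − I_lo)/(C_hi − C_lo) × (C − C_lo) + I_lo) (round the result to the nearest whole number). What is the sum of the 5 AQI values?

943

Site F: row 674.75–833.83 (AQI 201–300). (300−201)·(779.54−674.75)/(833.83−674.75) + 201 = 99·104.79/159.08 + 201 ≈ 266.21 → 266.
Site L: 331.18 ∈ [305.09, 434.53] ↔ index [101, 150].
101 + (331.18−305.09)·(150−101)/(434.53−305.09) = 101 + 26.09·49/129.44 ≈ 110.88, so AQI = 111.
Site J: row 434.54–674.74 (AQI 151–200). (200−151)·(553.65−434.54)/(674.74−434.54) + 151 = 49·119.11/240.20 + 151 ≈ 175.30 → 175.
Site B: row 234.56–305.08 (AQI 51–100). (100−51)·(277.90−234.56)/(305.08−234.56) + 51 = 49·43.34/70.52 + 51 ≈ 81.11 → 81.
Site H: 837.41 lies in 833.84–913.15, so I_lo=301, I_hi=500, C_lo=833.84, C_hi=913.15.
(500−301)/(913.15−833.84) × (837.41−833.84) + 301 = 199/79.31 × 3.57 + 301 ≈ 309.96 → 310.
AQIs: Site F=266, Site L=111, Site J=175, Site B=81, Site H=310. Sum = 266 + 111 + 175 + 81 + 310 = 943.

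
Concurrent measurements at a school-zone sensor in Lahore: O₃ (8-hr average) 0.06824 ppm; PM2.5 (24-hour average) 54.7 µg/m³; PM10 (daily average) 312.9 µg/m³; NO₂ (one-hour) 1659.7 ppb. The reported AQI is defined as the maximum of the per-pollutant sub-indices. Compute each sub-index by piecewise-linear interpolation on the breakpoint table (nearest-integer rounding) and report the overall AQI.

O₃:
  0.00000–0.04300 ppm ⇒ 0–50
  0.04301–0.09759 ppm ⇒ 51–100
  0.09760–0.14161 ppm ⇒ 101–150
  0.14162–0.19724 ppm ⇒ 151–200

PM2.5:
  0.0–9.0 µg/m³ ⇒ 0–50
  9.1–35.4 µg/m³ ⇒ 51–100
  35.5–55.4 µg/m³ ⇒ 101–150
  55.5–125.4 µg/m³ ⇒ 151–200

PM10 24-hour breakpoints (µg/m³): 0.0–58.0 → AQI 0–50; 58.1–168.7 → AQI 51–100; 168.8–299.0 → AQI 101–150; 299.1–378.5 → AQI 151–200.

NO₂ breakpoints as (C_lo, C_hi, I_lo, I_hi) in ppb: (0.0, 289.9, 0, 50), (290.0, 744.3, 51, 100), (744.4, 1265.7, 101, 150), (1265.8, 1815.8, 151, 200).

186

O₃: 0.06824 lies in 0.04301–0.09759, so I_lo=51, I_hi=100, C_lo=0.04301, C_hi=0.09759.
(100−51)/(0.09759−0.04301) × (0.06824−0.04301) + 51 = 49/0.05458 × 0.02523 + 51 ≈ 73.65 → 74.
PM2.5: row 35.5–55.4 (AQI 101–150). (150−101)·(54.7−35.5)/(55.4−35.5) + 101 = 49·19.2/19.9 + 101 ≈ 148.28 → 148.
PM10: 312.9 lies in 299.1–378.5, so I_lo=151, I_hi=200, C_lo=299.1, C_hi=378.5.
(200−151)/(378.5−299.1) × (312.9−299.1) + 151 = 49/79.4 × 13.8 + 151 ≈ 159.52 → 160.
NO₂: row 1265.8–1815.8 (AQI 151–200). (200−151)·(1659.7−1265.8)/(1815.8−1265.8) + 151 = 49·393.9/550.0 + 151 ≈ 186.09 → 186.
Sub-indices: O₃→74, PM2.5→148, PM10→160, NO₂→186. Overall AQI = max = 186; dominant pollutant is NO₂.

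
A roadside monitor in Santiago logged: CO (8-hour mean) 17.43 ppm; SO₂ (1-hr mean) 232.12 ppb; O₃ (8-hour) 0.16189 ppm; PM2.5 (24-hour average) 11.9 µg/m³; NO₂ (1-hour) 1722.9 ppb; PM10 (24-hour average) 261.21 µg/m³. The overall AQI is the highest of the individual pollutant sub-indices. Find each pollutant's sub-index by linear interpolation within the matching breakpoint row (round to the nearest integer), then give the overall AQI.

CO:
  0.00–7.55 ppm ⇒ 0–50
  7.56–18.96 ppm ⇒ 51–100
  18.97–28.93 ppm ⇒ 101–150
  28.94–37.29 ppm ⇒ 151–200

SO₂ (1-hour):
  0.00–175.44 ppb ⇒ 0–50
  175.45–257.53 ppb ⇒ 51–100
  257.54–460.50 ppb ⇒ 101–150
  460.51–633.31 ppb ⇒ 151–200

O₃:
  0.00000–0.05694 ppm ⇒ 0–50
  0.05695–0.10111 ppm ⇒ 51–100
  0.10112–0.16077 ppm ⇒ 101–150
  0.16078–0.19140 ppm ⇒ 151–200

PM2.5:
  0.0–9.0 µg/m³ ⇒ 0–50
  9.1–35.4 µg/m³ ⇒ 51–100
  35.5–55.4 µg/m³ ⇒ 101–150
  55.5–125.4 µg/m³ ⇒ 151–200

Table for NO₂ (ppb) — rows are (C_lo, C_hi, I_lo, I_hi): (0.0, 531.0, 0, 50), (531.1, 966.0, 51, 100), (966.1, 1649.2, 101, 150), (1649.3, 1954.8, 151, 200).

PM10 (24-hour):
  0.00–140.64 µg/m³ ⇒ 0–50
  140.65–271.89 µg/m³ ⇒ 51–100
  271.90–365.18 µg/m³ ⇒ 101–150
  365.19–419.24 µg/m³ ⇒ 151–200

163

CO: row 7.56–18.96 (AQI 51–100). (100−51)·(17.43−7.56)/(18.96−7.56) + 51 = 49·9.87/11.40 + 51 ≈ 93.42 → 93.
SO₂ 232.12: bracket 175.45–257.53 → index 51–100; slope 49/82.08, offset 56.67.
AQI = 51 + 49/82.08·56.67 ≈ 84.83 ⇒ 85.
O₃ 0.16189: bracket 0.16078–0.19140 → index 151–200; slope 49/0.03062, offset 0.00111.
AQI = 151 + 49/0.03062·0.00111 ≈ 152.78 ⇒ 153.
PM2.5: row 9.1–35.4 (AQI 51–100). (100−51)·(11.9−9.1)/(35.4−9.1) + 51 = 49·2.8/26.3 + 51 ≈ 56.22 → 56.
NO₂: 1722.9 ∈ [1649.3, 1954.8] ↔ index [151, 200].
151 + (1722.9−1649.3)·(200−151)/(1954.8−1649.3) = 151 + 73.6·49/305.5 ≈ 162.80, so AQI = 163.
PM10 261.21: bracket 140.65–271.89 → index 51–100; slope 49/131.24, offset 120.56.
AQI = 51 + 49/131.24·120.56 ≈ 96.01 ⇒ 96.
Sub-indices: CO→93, SO₂→85, O₃→153, PM2.5→56, NO₂→163, PM10→96. Overall AQI = max = 163; dominant pollutant is NO₂.
AQI 163: Unhealthy.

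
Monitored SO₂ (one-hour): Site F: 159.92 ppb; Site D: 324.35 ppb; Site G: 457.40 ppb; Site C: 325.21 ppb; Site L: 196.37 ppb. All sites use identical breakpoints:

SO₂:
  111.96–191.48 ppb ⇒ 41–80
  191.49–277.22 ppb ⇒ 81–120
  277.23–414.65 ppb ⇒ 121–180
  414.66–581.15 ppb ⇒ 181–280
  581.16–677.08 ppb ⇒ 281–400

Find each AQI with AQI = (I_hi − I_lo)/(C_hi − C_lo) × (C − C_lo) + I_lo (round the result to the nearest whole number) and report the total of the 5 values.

Site F: 159.92 lies in 111.96–191.48, so I_lo=41, I_hi=80, C_lo=111.96, C_hi=191.48.
(80−41)/(191.48−111.96) × (159.92−111.96) + 41 = 39/79.52 × 47.96 + 41 ≈ 64.52 → 65.
Site D: row 277.23–414.65 (AQI 121–180). (180−121)·(324.35−277.23)/(414.65−277.23) + 121 = 59·47.12/137.42 + 121 ≈ 141.23 → 141.
Site G 457.40: bracket 414.66–581.15 → index 181–280; slope 99/166.49, offset 42.74.
AQI = 181 + 99/166.49·42.74 ≈ 206.41 ⇒ 206.
Site C: 325.21 lies in 277.23–414.65, so I_lo=121, I_hi=180, C_lo=277.23, C_hi=414.65.
(180−121)/(414.65−277.23) × (325.21−277.23) + 121 = 59/137.42 × 47.98 + 121 ≈ 141.60 → 142.
Site L: 196.37 lies in 191.49–277.22, so I_lo=81, I_hi=120, C_lo=191.49, C_hi=277.22.
(120−81)/(277.22−191.49) × (196.37−191.49) + 81 = 39/85.73 × 4.88 + 81 ≈ 83.22 → 83.
AQIs: Site F=65, Site D=141, Site G=206, Site C=142, Site L=83. Sum = 65 + 141 + 206 + 142 + 83 = 637.

637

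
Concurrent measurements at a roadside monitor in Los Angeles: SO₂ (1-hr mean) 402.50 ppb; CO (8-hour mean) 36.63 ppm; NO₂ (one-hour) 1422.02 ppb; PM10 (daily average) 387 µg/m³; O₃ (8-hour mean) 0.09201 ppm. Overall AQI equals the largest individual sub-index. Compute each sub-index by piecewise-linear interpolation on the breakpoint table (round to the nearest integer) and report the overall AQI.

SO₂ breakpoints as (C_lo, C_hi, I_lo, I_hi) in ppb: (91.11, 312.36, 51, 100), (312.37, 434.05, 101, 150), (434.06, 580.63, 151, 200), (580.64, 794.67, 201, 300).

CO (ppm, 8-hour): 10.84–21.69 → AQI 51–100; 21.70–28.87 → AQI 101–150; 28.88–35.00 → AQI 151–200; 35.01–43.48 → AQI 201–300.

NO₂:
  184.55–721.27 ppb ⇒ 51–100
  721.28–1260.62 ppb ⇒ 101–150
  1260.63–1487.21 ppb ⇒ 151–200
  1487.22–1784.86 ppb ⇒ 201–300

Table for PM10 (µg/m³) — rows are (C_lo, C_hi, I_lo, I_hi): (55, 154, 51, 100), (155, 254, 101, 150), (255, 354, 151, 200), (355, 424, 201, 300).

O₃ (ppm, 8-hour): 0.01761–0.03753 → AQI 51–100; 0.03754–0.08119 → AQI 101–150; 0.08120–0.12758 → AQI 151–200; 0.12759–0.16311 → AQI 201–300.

247

SO₂ 402.50: bracket 312.37–434.05 → index 101–150; slope 49/121.68, offset 90.13.
AQI = 101 + 49/121.68·90.13 ≈ 137.29 ⇒ 137.
CO: row 35.01–43.48 (AQI 201–300). (300−201)·(36.63−35.01)/(43.48−35.01) + 201 = 99·1.62/8.47 + 201 ≈ 219.94 → 220.
NO₂: 1422.02 ∈ [1260.63, 1487.21] ↔ index [151, 200].
151 + (1422.02−1260.63)·(200−151)/(1487.21−1260.63) = 151 + 161.39·49/226.58 ≈ 185.90, so AQI = 186.
PM10: row 355–424 (AQI 201–300). (300−201)·(387−355)/(424−355) + 201 = 99·32/69 + 201 ≈ 246.91 → 247.
O₃ 0.09201: bracket 0.08120–0.12758 → index 151–200; slope 49/0.04638, offset 0.01081.
AQI = 151 + 49/0.04638·0.01081 ≈ 162.42 ⇒ 162.
Sub-indices: SO₂→137, CO→220, NO₂→186, PM10→247, O₃→162. Overall AQI = max = 247; dominant pollutant is PM10.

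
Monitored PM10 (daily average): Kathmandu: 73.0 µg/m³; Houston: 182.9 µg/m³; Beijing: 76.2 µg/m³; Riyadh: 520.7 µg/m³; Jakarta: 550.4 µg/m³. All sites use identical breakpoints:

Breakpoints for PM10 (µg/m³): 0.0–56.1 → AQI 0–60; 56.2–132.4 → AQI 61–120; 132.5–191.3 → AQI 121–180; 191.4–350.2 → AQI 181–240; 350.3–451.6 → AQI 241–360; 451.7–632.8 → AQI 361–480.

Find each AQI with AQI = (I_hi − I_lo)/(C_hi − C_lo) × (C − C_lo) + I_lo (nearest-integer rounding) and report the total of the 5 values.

1154

Kathmandu: 73.0 ∈ [56.2, 132.4] ↔ index [61, 120].
61 + (73.0−56.2)·(120−61)/(132.4−56.2) = 61 + 16.8·59/76.2 ≈ 74.01, so AQI = 74.
Houston: row 132.5–191.3 (AQI 121–180). (180−121)·(182.9−132.5)/(191.3−132.5) + 121 = 59·50.4/58.8 + 121 ≈ 171.57 → 172.
Beijing: 76.2 ∈ [56.2, 132.4] ↔ index [61, 120].
61 + (76.2−56.2)·(120−61)/(132.4−56.2) = 61 + 20.0·59/76.2 ≈ 76.49, so AQI = 76.
Riyadh 520.7: bracket 451.7–632.8 → index 361–480; slope 119/181.1, offset 69.0.
AQI = 361 + 119/181.1·69.0 ≈ 406.34 ⇒ 406.
Jakarta 550.4: bracket 451.7–632.8 → index 361–480; slope 119/181.1, offset 98.7.
AQI = 361 + 119/181.1·98.7 ≈ 425.86 ⇒ 426.
AQIs: Kathmandu=74, Houston=172, Beijing=76, Riyadh=406, Jakarta=426. Sum = 74 + 172 + 76 + 406 + 426 = 1154.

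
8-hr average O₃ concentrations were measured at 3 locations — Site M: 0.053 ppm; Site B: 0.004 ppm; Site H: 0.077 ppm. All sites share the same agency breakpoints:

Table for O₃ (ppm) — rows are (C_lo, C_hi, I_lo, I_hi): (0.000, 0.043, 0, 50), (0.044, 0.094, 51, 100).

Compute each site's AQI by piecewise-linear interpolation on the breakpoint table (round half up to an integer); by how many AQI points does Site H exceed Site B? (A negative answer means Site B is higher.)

Site M: 0.053 lies in 0.044–0.094, so I_lo=51, I_hi=100, C_lo=0.044, C_hi=0.094.
(100−51)/(0.094−0.044) × (0.053−0.044) + 51 = 49/0.050 × 0.009 + 51 ≈ 59.82 → 60.
Site B: 0.004 lies in 0.000–0.043, so I_lo=0, I_hi=50, C_lo=0.000, C_hi=0.043.
(50−0)/(0.043−0.000) × (0.004−0.000) + 0 = 50/0.043 × 0.004 + 0 ≈ 4.65 → 5.
Site H: 0.077 ∈ [0.044, 0.094] ↔ index [51, 100].
51 + (0.077−0.044)·(100−51)/(0.094−0.044) = 51 + 0.033·49/0.050 ≈ 83.34, so AQI = 83.
AQIs: Site M=60, Site B=5, Site H=83. Site H (83) − Site B (5) = 78.

78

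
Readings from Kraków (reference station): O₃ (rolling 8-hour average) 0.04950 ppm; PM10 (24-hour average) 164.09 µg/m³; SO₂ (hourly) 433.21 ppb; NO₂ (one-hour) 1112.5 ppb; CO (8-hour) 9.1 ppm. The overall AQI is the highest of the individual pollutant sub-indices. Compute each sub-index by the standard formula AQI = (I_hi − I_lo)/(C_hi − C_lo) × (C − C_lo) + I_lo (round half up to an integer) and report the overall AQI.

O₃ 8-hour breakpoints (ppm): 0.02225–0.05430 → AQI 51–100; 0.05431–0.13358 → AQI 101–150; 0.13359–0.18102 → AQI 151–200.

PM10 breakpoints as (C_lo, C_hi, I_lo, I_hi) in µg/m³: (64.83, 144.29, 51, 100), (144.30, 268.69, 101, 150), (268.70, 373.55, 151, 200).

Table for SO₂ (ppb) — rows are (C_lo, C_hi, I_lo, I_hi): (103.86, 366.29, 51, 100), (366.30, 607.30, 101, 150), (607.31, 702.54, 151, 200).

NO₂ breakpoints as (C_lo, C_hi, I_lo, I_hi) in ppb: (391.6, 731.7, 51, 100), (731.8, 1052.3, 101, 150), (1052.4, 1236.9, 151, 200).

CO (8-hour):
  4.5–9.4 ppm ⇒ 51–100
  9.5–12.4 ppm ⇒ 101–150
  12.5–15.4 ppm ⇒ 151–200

167

O₃: row 0.02225–0.05430 (AQI 51–100). (100−51)·(0.04950−0.02225)/(0.05430−0.02225) + 51 = 49·0.02725/0.03205 + 51 ≈ 92.66 → 93.
PM10 164.09: bracket 144.30–268.69 → index 101–150; slope 49/124.39, offset 19.79.
AQI = 101 + 49/124.39·19.79 ≈ 108.80 ⇒ 109.
SO₂: 433.21 lies in 366.30–607.30, so I_lo=101, I_hi=150, C_lo=366.30, C_hi=607.30.
(150−101)/(607.30−366.30) × (433.21−366.30) + 101 = 49/241.00 × 66.91 + 101 ≈ 114.60 → 115.
NO₂: row 1052.4–1236.9 (AQI 151–200). (200−151)·(1112.5−1052.4)/(1236.9−1052.4) + 151 = 49·60.1/184.5 + 151 ≈ 166.96 → 167.
CO: 9.1 lies in 4.5–9.4, so I_lo=51, I_hi=100, C_lo=4.5, C_hi=9.4.
(100−51)/(9.4−4.5) × (9.1−4.5) + 51 = 49/4.9 × 4.6 + 51 ≈ 97.00 → 97.
Sub-indices: O₃→93, PM10→109, SO₂→115, NO₂→167, CO→97. Overall AQI = max = 167; dominant pollutant is NO₂.
AQI 167: Unhealthy.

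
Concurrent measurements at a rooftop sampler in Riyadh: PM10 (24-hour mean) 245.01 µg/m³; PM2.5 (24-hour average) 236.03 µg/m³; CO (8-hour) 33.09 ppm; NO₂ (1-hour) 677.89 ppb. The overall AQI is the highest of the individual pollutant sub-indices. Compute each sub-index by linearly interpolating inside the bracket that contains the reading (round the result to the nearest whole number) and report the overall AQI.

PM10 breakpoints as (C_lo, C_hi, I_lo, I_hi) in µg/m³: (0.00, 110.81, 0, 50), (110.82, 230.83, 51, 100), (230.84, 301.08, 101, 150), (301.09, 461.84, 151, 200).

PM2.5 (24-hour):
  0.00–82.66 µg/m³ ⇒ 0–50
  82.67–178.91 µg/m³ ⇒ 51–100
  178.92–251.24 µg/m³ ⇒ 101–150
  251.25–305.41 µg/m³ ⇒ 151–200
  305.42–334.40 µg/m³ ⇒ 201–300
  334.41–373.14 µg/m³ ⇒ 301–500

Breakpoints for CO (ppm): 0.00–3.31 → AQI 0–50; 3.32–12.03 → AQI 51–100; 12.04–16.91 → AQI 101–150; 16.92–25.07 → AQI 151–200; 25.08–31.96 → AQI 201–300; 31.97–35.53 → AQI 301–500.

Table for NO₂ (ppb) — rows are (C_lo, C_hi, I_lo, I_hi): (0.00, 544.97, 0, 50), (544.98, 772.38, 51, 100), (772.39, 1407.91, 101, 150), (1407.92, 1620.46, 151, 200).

PM10: 245.01 lies in 230.84–301.08, so I_lo=101, I_hi=150, C_lo=230.84, C_hi=301.08.
(150−101)/(301.08−230.84) × (245.01−230.84) + 101 = 49/70.24 × 14.17 + 101 ≈ 110.89 → 111.
PM2.5 236.03: bracket 178.92–251.24 → index 101–150; slope 49/72.32, offset 57.11.
AQI = 101 + 49/72.32·57.11 ≈ 139.69 ⇒ 140.
CO 33.09: bracket 31.97–35.53 → index 301–500; slope 199/3.56, offset 1.12.
AQI = 301 + 199/3.56·1.12 ≈ 363.61 ⇒ 364.
NO₂: row 544.98–772.38 (AQI 51–100). (100−51)·(677.89−544.98)/(772.38−544.98) + 51 = 49·132.91/227.40 + 51 ≈ 79.64 → 80.
Sub-indices: PM10→111, PM2.5→140, CO→364, NO₂→80. Overall AQI = max = 364; dominant pollutant is CO.
AQI 364: Hazardous.

364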